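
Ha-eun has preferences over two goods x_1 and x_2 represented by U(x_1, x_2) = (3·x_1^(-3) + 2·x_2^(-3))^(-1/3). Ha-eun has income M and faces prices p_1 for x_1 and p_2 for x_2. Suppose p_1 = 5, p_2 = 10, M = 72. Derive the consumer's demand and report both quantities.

x_1* = 5.715, x_2* = 4.3425

MRS = MU_x_1/MU_x_2 = (3/2)·(x_2/x_1)^(4). Set equal to p_1/p_2.
Hence x_2/x_1 = ((2/3)·p_1/p_2)^(1/(4)), i.e. raised to the 0.25 power.
With the ratio pinned down, the budget gives x_1* = M/(p_1 + p_2·(x_2/x_1)) and x_2* = (x_2/x_1)·x_1*.
Numerically x_2/x_1 = 0.759836, so x_1* = 72/(5 + 10·0.759836) = 5.715 and x_2* = 0.759836·5.715 = 4.3425.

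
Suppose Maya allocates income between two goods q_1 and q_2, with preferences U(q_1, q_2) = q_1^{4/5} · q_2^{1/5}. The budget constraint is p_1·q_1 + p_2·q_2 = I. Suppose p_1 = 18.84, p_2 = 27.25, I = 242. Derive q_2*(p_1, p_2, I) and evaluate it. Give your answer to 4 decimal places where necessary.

MU_q_1/MU_q_2 = (0.8·q_2)/(0.2·q_1); tangency sets this equal to p_1/p_2.
Rearranging, p_2·q_2 = (1/4)·p_1·q_1. Substituting into the budget gives p_1·q_1·(1 + (1/4)) = I.
Demand: q_1*(p_1,p_2,I) = 0.8·I/p_1 and q_2* = 0.2·I/p_2.
At p_1=18.84, p_2=27.25, I=242: q_2* = 0.2·242/27.25 = 1.7761.

q_2* = 1.7761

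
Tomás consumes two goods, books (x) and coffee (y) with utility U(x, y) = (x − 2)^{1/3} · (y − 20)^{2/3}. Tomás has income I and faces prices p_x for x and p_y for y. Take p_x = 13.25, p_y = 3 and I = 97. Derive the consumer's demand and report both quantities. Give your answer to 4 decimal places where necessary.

Let x' = x−2, y' = y−20. MRS = (1/2)·y'/x' = p_x/p_y.
Substituting into the budget: x* = 2 + 1/3·(I − 2·p_x − 20·p_y)/p_x, and y* = 20 + 2/3·(…)/p_y.
Discretionary income = 97 − 2·13.25 − 20·3 = 10.5; x* = 2 + 1/3·10.5/13.25 = 2.2642; y* = 20 + 2/3·10.5/3 = 22.3333.

x* = 2.2642, y* = 22.3333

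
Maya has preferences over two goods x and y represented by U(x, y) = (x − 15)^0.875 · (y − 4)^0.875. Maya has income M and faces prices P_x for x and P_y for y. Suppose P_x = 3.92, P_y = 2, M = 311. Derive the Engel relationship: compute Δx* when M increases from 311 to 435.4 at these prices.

Δx* = 15.8673

MRS = (y−4)/(x−15). Tangency with P_x/P_y gives y−4 = (P_x/P_y)·(x−15).
Substituting into the budget: x* = 15 + 0.5·(M − 15·P_x − 4·P_y)/P_x, and y* = 4 + 0.5·(…)/P_y.
Discretionary income = 311 − 15·3.92 − 4·2 = 244.2; x* = 15 + 0.5·244.2/3.92 = 46.148.
At M' = 435.4: x* = 62.0153. Change: 62.0153 − 46.148 = 15.8673.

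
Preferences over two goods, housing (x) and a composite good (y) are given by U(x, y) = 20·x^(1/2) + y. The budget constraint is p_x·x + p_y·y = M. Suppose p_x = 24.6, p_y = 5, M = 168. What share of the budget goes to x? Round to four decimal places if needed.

share on x = 0.6049

Set MRS = p_x/p_y: 10·x^(−1/2) = p_x/p_y.
Solve: √x = 10·p_y/p_x, so x*(p_x,p_y) = (10·p_y/p_x)², and y* = (M − p_x·x*)/p_y.
Plugging in: x* = (10·5/24.6)² = 4.1311, y* = 13.2748.
Expenditure on x: 24.6·4.1311 = 101.626; share = 0.6049.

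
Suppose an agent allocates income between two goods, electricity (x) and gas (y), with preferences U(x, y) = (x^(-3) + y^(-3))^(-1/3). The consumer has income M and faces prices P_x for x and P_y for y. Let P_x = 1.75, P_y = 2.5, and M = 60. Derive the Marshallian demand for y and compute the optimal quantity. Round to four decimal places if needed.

y* = 13.5955

MU_x ∝ x^(-4), MU_y ∝ y^(-4), so MRS = (y/x)^(4) = P_x/P_y.
Hence y/x = (P_x/P_y)^(1/(4)), i.e. raised to the 0.25 power.
Substitute y = (y/x)·x into the budget: x* = M/(P_x + P_y·(y/x)).
Numerically y/x = 0.914691, so x* = 60/(1.75 + 2.5·0.914691) = 14.8635 and y* = 0.914691·14.8635 = 13.5955.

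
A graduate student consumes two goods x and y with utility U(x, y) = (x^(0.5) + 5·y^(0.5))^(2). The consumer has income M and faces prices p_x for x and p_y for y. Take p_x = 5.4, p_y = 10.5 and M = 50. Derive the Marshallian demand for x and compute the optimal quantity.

x* = 0.6682

MRS = MU_x/MU_y = (1/5)·(y/x)^(0.5). Set equal to p_x/p_y.
Hence y/x = (5·p_x/p_y)^(1/(0.5)), i.e. raised to the 2 power.
Substitute y = (y/x)·x into the budget: x* = M/(p_x + p_y·(y/x)).
Numerically y/x = 6.612245, so x* = 50/(5.4 + 10.5·6.612245) = 0.6682.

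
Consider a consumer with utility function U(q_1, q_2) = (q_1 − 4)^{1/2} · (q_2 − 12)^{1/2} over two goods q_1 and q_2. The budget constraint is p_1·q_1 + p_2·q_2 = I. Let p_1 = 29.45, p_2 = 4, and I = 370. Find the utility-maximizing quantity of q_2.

This is Cobb-Douglas in (q_1−4, q_2−12): tangency gives 0.5·p_2·(q_2−12) = 0.5·p_1·(q_1−4).
Substituting into the budget: q_1* = 4 + 0.5·(I − 4·p_1 − 12·p_2)/p_1, and q_2* = 12 + 0.5·(…)/p_2.
Discretionary income = 370 − 4·29.45 − 12·4 = 204.2; q_2* = 12 + 0.5·204.2/4 = 37.525.

q_2* = 37.525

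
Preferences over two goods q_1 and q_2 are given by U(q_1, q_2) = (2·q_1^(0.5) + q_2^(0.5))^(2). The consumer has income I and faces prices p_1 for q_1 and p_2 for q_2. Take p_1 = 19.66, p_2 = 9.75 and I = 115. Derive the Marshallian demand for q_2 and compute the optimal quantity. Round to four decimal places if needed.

MU_q_1 ∝ 2·q_1^(-0.5), MU_q_2 ∝ q_2^(-0.5), so MRS = 2·(q_2/q_1)^(0.5) = p_1/p_2.
Solve for the ratio: q_2/q_1 = [(1/2)·p_1/p_2]^(2).
With the ratio pinned down, the budget gives q_1* = I/(p_1 + p_2·(q_2/q_1)) and q_2* = (q_2/q_1)·q_1*.
Numerically q_2/q_1 = 1.016478, so q_1* = 115/(19.66 + 9.75·1.016478) = 3.889 and q_2* = 1.016478·3.889 = 3.9531.

q_2* = 3.9531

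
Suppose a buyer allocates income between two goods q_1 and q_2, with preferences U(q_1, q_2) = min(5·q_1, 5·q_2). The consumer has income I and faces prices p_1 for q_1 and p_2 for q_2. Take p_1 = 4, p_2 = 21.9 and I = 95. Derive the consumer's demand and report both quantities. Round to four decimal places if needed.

Leontief preferences: the optimum is at the kink where q_1/5 = q_2/5, i.e. q_2 = q_1.
Budget: p_1·q_1 + p_2·q_1 = I, so (5·p_1 + 5·p_2)·q_1 = 5·I.
Demand: q_1*(p_1,p_2,I) = 5·I/(5·p_1 + 5·p_2), q_2* = 5·I/(5·p_1 + 5·p_2).
Here 5·4 + 5·21.9 = 129.5, giving q_1* = 3.668 and q_2* = 3.668.

q_1* = 3.668, q_2* = 3.668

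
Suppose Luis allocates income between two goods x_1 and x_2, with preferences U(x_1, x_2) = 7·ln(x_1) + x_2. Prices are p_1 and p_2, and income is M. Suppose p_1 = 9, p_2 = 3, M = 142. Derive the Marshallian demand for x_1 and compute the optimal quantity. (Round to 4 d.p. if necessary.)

MU_x_1 = 7/x_1, MU_x_2 = 1. Tangency: 7/x_1 = p_1/p_2.
So x_1*(p_1,p_2) = 7·p_2/p_1, independent of income; and x_2* = (M − 7·p_2)/p_2.
At the given prices: x_1* = 7·3/9 = 2.3333.

x_1* = 2.3333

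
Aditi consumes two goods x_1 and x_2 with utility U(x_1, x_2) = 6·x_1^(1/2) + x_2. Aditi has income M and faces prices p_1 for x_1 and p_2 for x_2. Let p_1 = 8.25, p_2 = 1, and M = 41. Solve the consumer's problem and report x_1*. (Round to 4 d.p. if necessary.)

x_1* = 0.1322

Set MRS = p_1/p_2: 3·x_1^(−1/2) = p_1/p_2.
Solve: √x_1 = 3·p_2/p_1, so x_1*(p_1,p_2) = (3·p_2/p_1)², and x_2* = (M − p_1·x_1*)/p_2.
Plugging in: x_1* = (3·1/8.25)² = 0.1322.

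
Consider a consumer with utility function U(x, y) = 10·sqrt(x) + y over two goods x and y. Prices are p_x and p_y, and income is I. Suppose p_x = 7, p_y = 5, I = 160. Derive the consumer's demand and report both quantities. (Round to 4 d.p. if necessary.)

MU_x = 5/√x, MU_y = 1. Tangency: 5/√x = p_x/p_y.
Thus x* = (5·p_y/p_x)² — independent of I — with the rest of income spent on y.
Plugging in: x* = (5·5/7)² = 12.7551, y* = 14.1429.

x* = 12.7551, y* = 14.1429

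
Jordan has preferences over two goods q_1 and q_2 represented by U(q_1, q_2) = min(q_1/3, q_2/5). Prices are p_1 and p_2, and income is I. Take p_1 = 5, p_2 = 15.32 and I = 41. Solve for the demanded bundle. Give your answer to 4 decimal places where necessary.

q_1* = 1.3428, q_2* = 2.238

Demand: q_1*(p_1,p_2,I) = 3·I/(3·p_1 + 5·p_2), q_2* = 5·I/(3·p_1 + 5·p_2).
Here 3·5 + 5·15.32 = 91.6, giving q_1* = 1.3428 and q_2* = 2.238.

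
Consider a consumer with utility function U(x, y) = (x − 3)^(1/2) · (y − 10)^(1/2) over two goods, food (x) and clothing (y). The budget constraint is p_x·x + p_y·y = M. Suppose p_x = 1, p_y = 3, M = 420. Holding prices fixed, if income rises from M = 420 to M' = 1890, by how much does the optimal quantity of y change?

Δy* = 245

MRS = (y−10)/(x−3). Tangency with p_x/p_y gives y−10 = (p_x/p_y)·(x−3).
Substituting into the budget: x* = 3 + 0.5·(M − 3·p_x − 10·p_y)/p_x, and y* = 10 + 0.5·(…)/p_y.
Discretionary income = 420 − 3·1 − 10·3 = 387; y* = 10 + 0.5·387/3 = 74.5.
At M' = 1890: y* = 319.5. Change: 319.5 − 74.5 = 245.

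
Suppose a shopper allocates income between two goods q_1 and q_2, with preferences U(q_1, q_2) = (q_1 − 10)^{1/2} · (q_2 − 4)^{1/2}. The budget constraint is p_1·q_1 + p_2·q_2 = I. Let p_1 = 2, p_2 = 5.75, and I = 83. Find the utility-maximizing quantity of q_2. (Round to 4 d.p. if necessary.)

Let q_1' = q_1−10, q_2' = q_2−4. MRS = q_2'/q_1' = p_1/p_2.
Substituting into the budget: q_1* = 10 + 0.5·(I − 10·p_1 − 4·p_2)/p_1, and q_2* = 4 + 0.5·(…)/p_2.
Discretionary income = 83 − 10·2 − 4·5.75 = 40; q_2* = 4 + 0.5·40/5.75 = 7.4783.

q_2* = 7.4783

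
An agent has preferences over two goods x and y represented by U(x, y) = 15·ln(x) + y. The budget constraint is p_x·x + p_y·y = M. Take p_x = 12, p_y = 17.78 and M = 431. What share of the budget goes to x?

share on x = 0.6188

MU_x = 15/x, MU_y = 1. Tangency: 15/x = p_x/p_y.
So x*(p_x,p_y) = 15·p_y/p_x, independent of income; and y* = (M − 15·p_y)/p_y.
At the given prices: x* = 15·17.78/12 = 22.225, and y* = 9.2407.
Expenditure on x: 12·22.225 = 266.7; share = 0.6188.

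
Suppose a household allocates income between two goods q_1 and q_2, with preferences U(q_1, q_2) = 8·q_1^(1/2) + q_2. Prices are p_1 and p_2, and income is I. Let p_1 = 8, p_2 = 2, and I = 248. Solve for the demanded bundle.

MU_q_1 = 4/√q_1, MU_q_2 = 1. Tangency: 4/√q_1 = p_1/p_2.
Thus q_1* = (4·p_2/p_1)² — independent of I — with the rest of income spent on q_2.
Plugging in: q_1* = (4·2/8)² = 1, q_2* = 120.

q_1* = 1, q_2* = 120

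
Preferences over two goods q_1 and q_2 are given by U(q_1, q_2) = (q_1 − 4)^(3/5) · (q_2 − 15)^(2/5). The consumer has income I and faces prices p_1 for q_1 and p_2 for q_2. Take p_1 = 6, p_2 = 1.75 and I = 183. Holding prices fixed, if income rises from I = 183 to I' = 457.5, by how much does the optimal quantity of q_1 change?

Δq_1* = 27.45

Let q_1' = q_1−4, q_2' = q_2−15. MRS = (3/2)·q_2'/q_1' = p_1/p_2.
Substituting into the budget: q_1* = 4 + 0.6·(I − 4·p_1 − 15·p_2)/p_1, and q_2* = 15 + 0.4·(…)/p_2.
Discretionary income = 183 − 4·6 − 15·1.75 = 132.75; q_1* = 4 + 0.6·132.75/6 = 17.275.
At I' = 457.5: q_1* = 44.725. Change: 44.725 − 17.275 = 27.45.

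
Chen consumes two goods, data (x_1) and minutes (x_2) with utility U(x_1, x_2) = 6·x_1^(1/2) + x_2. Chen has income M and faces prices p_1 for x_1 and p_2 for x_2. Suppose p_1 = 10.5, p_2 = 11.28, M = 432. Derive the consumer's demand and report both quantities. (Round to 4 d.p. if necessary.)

Utility is quasi-linear in x_2; the FOC for x_1 is 3/√x_1 = p_1/p_2.
Thus x_1* = (3·p_2/p_1)² — independent of M — with the rest of income spent on x_2.
Plugging in: x_1* = (3·11.28/10.5)² = 10.3868, x_2* = 28.6293.

x_1* = 10.3868, x_2* = 28.6293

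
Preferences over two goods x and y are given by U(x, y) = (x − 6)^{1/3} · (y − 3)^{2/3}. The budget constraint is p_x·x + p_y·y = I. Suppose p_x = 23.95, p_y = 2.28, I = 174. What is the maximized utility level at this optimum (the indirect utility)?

V = 2.486

Let x' = x−6, y' = y−3. MRS = (1/2)·y'/x' = p_x/p_y.
Substituting into the budget: x* = 6 + 1/3·(I − 6·p_x − 3·p_y)/p_x, and y* = 3 + 2/3·(…)/p_y.
Discretionary income = 174 − 6·23.95 − 3·2.28 = 23.46; x* = 6 + 1/3·23.46/23.95 = 6.3265; y* = 3 + 2/3·23.46/2.28 = 9.8596.
Utility at the optimum: U(6.3265, 9.8596) = 2.486.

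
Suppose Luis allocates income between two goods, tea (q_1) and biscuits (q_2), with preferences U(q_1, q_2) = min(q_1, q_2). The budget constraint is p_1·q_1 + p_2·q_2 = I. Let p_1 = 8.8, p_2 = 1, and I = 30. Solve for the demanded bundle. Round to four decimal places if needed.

Leontief preferences: the optimum is at the kink where q_1/1 = q_2/1, i.e. q_2 = q_1.
Budget: p_1·q_1 + p_2·q_1 = I, so (p_1 + p_2)·q_1 = I.
Demand: q_1*(p_1,p_2,I) = I/(p_1 + p_2), q_2* = I/(p_1 + p_2).
Here 8.8 + 1 = 9.8, giving q_1* = 3.0612 and q_2* = 3.0612.

q_1* = 3.0612, q_2* = 3.0612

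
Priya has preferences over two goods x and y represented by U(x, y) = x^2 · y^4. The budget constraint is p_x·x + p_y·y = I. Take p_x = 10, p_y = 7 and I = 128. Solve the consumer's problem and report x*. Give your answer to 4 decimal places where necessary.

MU_x/MU_y = (2·y)/(4·x); tangency sets this equal to p_x/p_y.
Rearranging, p_y·y = 2·p_x·x. Substituting into the budget gives p_x·x·(1 + 2) = I.
Demand: x*(p_x,p_y,I) = 1/3·I/p_x and y* = 2/3·I/p_y.
At p_x=10, p_y=7, I=128: x* = 1/3·128/10 = 4.2667.

x* = 4.2667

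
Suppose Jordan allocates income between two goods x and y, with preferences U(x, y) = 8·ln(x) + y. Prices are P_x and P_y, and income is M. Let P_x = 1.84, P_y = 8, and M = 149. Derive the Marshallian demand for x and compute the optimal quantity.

x* = 34.7826

Set MRS = P_x/P_y: (8/x)/1 = P_x/P_y.
So x*(P_x,P_y) = 8·P_y/P_x, independent of income; and y* = (M − 8·P_y)/P_y.
At the given prices: x* = 8·8/1.84 = 34.7826.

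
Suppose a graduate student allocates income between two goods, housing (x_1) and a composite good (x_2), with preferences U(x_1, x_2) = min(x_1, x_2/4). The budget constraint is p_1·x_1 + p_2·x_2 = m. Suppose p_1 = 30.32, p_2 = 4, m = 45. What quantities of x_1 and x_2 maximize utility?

x_1* = 0.9715, x_2* = 3.886

With perfect complements, no substitution: consume in ratio x_1:x_2 = 1:4.
Budget: p_1·x_1 + p_2·4·x_1 = m, so (p_1 + 4·p_2)·x_1 = m.
Demand: x_1*(p_1,p_2,m) = m/(p_1 + 4·p_2), x_2* = 4·m/(p_1 + 4·p_2).
Here 30.32 + 4·4 = 46.32, giving x_1* = 0.9715 and x_2* = 3.886.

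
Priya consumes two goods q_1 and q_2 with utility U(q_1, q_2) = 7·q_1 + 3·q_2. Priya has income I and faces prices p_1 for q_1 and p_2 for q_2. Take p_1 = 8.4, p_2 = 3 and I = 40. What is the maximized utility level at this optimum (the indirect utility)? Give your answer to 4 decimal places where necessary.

Numerically: q_1* = 0, q_2* = 13.3333.
Utility at the optimum: U(0, 13.3333) = 40.

V = 40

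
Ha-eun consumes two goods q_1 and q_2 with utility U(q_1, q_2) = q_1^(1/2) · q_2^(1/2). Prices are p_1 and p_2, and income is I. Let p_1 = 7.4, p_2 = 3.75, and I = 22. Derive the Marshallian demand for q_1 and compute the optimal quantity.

q_1* = 1.4865

Tangency: MRS = q_2/q_1 = p_1/p_2.
So 0.5·p_2·q_2 = 0.5·p_1·q_1; combined with the budget, a share 0.5 of income goes to q_1.
Demand: q_1*(p_1,p_2,I) = 0.5·I/p_1 and q_2* = 0.5·I/p_2.
At p_1=7.4, p_2=3.75, I=22: q_1* = 0.5·22/7.4 = 1.4865.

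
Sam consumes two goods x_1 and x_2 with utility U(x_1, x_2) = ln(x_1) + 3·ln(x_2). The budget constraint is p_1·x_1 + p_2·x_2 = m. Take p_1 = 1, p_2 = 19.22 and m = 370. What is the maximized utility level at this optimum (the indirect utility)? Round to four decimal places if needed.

V = 12.5368

Demand: x_1*(p_1,p_2,m) = 0.25·m/p_1 and x_2* = 0.75·m/p_2.
At p_1=1, p_2=19.22, m=370: x_1* = 0.25·370/1 = 92.5, x_2* = 14.4381.
Utility at the optimum: U(92.5, 14.4381) = 12.5368.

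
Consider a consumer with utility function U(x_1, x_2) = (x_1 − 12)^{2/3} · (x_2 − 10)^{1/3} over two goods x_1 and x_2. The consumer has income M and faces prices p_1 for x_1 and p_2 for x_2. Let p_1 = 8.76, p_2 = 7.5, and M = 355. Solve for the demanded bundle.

MRS = 2·(x_2−10)/(x_1−12). Tangency with p_1/p_2 gives x_2−10 = (1/2)·(p_1/p_2)·(x_1−12).
After buying the subsistence bundle (12, 10), a share 2/3 of the remaining income goes to x_1: x_1* = 12 + 2/3·(M − 12p_1 − 10p_2)/p_1.
Discretionary income = 355 − 12·8.76 − 10·7.5 = 174.88; x_1* = 12 + 2/3·174.88/8.76 = 25.309; x_2* = 10 + 1/3·174.88/7.5 = 17.7724.

x_1* = 25.309, x_2* = 17.7724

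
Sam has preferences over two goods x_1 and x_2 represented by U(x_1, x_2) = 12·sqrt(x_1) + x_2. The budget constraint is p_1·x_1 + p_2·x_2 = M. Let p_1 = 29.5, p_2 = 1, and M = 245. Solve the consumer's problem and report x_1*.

x_1* = 0.0414

Set MRS = p_1/p_2: 6·x_1^(−1/2) = p_1/p_2.
Solve: √x_1 = 6·p_2/p_1, so x_1*(p_1,p_2) = (6·p_2/p_1)², and x_2* = (M − p_1·x_1*)/p_2.
Plugging in: x_1* = (6·1/29.5)² = 0.0414.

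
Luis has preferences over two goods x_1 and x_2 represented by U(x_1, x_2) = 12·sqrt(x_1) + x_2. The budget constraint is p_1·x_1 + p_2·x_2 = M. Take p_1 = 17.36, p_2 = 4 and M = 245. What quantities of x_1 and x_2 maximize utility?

x_1* = 1.9113, x_2* = 52.9551

MU_x_1 = 6/√x_1, MU_x_2 = 1. Tangency: 6/√x_1 = p_1/p_2.
Thus x_1* = (6·p_2/p_1)² — independent of M — with the rest of income spent on x_2.
Plugging in: x_1* = (6·4/17.36)² = 1.9113, x_2* = 52.9551.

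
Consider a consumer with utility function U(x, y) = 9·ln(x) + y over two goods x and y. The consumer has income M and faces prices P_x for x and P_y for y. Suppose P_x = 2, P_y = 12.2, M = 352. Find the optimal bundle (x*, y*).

x* = 54.9, y* = 19.8525

MU_x = 9/x, MU_y = 1. Tangency: 9/x = P_x/P_y.
So x*(P_x,P_y) = 9·P_y/P_x, independent of income; and y* = (M − 9·P_y)/P_y.
At the given prices: x* = 9·12.2/2 = 54.9, and y* = 19.8525.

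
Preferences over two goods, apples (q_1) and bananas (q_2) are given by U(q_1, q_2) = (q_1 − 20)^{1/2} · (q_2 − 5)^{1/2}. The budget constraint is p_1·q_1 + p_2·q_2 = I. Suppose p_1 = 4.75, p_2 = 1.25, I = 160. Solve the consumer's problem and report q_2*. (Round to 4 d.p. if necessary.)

Let q_1' = q_1−20, q_2' = q_2−5. MRS = q_2'/q_1' = p_1/p_2.
Substituting into the budget: q_1* = 20 + 0.5·(I − 20·p_1 − 5·p_2)/p_1, and q_2* = 5 + 0.5·(…)/p_2.
Discretionary income = 160 − 20·4.75 − 5·1.25 = 58.75; q_2* = 5 + 0.5·58.75/1.25 = 28.5.

q_2* = 28.5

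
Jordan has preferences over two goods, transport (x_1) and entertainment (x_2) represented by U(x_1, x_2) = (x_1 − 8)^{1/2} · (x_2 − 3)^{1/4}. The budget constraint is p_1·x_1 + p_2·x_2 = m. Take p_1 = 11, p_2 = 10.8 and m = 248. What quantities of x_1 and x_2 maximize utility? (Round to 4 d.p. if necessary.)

Discretionary income = 248 − 8·11 − 3·10.8 = 127.6; x_1* = 8 + 2/3·127.6/11 = 15.7333; x_2* = 3 + 1/3·127.6/10.8 = 6.9383.

x_1* = 15.7333, x_2* = 6.9383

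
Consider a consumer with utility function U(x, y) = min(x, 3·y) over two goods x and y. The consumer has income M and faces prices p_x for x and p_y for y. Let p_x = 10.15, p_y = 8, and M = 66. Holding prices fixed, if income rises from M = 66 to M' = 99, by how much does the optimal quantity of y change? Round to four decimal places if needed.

Leontief preferences: the optimum is at the kink where x/3 = y/1, i.e. y = (1/3)·x.
Budget: p_x·x + p_y·(1/3)·x = M, so (3·p_x + p_y)·x = 3·M.
Demand: x*(p_x,p_y,M) = 3·M/(3·p_x + p_y), y* = M/(3·p_x + p_y).
Here 3·10.15 + 8 = 38.45, giving y* = 1.7165.
At M' = 99: y* = 2.5748. Change: 2.5748 − 1.7165 = 0.8583.

Δy* = 0.8583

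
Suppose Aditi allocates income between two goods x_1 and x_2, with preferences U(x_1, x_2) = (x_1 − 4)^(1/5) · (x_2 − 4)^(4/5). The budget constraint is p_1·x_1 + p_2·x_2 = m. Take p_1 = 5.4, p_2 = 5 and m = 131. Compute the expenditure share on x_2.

Let x_1' = x_1−4, x_2' = x_2−4. MRS = (1/4)·x_2'/x_1' = p_1/p_2.
Substituting into the budget: x_1* = 4 + 0.2·(m − 4·p_1 − 4·p_2)/p_1, and x_2* = 4 + 0.8·(…)/p_2.
Discretionary income = 131 − 4·5.4 − 4·5 = 89.4; x_1* = 4 + 0.2·89.4/5.4 = 7.3111; x_2* = 4 + 0.8·89.4/5 = 18.304.
Expenditure on x_2: 5·18.304 = 91.52; share = 0.6986.

share on x_2 = 0.6986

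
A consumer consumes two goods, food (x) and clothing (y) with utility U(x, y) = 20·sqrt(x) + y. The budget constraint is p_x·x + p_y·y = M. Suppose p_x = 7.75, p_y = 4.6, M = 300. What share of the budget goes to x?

share on x = 0.9101

Plugging in: x* = (10·4.6/7.75)² = 35.23, y* = 5.8626.
Expenditure on x: 7.75·35.23 = 273.0323; share = 0.9101.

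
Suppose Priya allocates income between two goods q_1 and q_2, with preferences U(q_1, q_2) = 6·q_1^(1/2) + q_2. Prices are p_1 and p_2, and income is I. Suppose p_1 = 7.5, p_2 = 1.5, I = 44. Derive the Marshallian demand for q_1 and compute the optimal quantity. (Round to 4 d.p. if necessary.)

Set MRS = p_1/p_2: 3·q_1^(−1/2) = p_1/p_2.
Solve: √q_1 = 3·p_2/p_1, so q_1*(p_1,p_2) = (3·p_2/p_1)², and q_2* = (I − p_1·q_1*)/p_2.
Plugging in: q_1* = (3·1.5/7.5)² = 0.36.

q_1* = 0.36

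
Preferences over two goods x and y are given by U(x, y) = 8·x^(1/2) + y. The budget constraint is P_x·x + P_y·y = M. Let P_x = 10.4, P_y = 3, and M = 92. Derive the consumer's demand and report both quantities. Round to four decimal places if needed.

x* = 1.3314, y* = 26.0513

Solve: √x = 4·P_y/P_x, so x*(P_x,P_y) = (4·P_y/P_x)², and y* = (M − P_x·x*)/P_y.
Plugging in: x* = (4·3/10.4)² = 1.3314, y* = 26.0513.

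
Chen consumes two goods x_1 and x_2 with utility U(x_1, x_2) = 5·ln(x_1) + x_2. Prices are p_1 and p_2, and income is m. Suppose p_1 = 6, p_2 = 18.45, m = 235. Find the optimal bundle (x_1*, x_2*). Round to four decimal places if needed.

MU_x_1 = 5/x_1, MU_x_2 = 1. Tangency: 5/x_1 = p_1/p_2.
So x_1*(p_1,p_2) = 5·p_2/p_1, independent of income; and x_2* = (m − 5·p_2)/p_2.
At the given prices: x_1* = 5·18.45/6 = 15.375, and x_2* = 7.7371.

x_1* = 15.375, x_2* = 7.7371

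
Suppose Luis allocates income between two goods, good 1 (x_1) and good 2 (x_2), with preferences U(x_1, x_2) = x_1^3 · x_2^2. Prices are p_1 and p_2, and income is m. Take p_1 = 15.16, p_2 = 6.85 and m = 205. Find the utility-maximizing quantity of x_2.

x_2* = 11.9708

MU_x_1/MU_x_2 = (3·x_2)/(2·x_1); tangency sets this equal to p_1/p_2.
So 3·p_2·x_2 = 2·p_1·x_1; combined with the budget, a share 0.6 of income goes to x_1.
Demand: x_1*(p_1,p_2,m) = 0.6·m/p_1 and x_2* = 0.4·m/p_2.
At p_1=15.16, p_2=6.85, m=205: x_2* = 0.4·205/6.85 = 11.9708.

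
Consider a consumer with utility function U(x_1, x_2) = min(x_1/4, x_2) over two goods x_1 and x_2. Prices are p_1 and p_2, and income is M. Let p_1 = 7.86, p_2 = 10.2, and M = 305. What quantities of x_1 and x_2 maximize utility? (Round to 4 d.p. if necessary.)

With perfect complements, no substitution: consume in ratio x_1:x_2 = 4:1.
Budget: p_1·x_1 + p_2·(1/4)·x_1 = M, so (4·p_1 + p_2)·x_1 = 4·M.
Demand: x_1*(p_1,p_2,M) = 4·M/(4·p_1 + p_2), x_2* = M/(4·p_1 + p_2).
Here 4·7.86 + 10.2 = 41.64, giving x_1* = 29.2988 and x_2* = 7.3247.

x_1* = 29.2988, x_2* = 7.3247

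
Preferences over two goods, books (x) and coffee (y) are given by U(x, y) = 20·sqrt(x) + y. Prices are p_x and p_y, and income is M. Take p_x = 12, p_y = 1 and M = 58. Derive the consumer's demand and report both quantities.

Plugging in: x* = (10·1/12)² = 0.6944, y* = 49.6667.

x* = 0.6944, y* = 49.6667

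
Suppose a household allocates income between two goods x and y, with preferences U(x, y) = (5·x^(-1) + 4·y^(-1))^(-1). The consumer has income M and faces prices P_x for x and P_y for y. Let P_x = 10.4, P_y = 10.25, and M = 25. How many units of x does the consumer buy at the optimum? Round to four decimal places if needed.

MRS = MU_x/MU_y = (5/4)·(y/x)^(2). Set equal to P_x/P_y.
Hence y/x = ((4/5)·P_x/P_y)^(1/(2)), i.e. raised to the 0.5 power.
Substitute y = (y/x)·x into the budget: x* = M/(P_x + P_y·(y/x)).
Numerically y/x = 0.900948, so x* = 25/(10.4 + 10.25·0.900948) = 1.2733.

x* = 1.2733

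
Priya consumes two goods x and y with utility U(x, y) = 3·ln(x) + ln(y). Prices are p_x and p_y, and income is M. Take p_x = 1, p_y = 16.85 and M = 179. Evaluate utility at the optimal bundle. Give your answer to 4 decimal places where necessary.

The MRS is 3·y/x. Set MRS = p_x/p_y.
So 3·p_y·y = p_x·x; combined with the budget, a share 0.75 of income goes to x.
Demand: x*(p_x,p_y,M) = 0.75·M/p_x and y* = 0.25·M/p_y.
At p_x=1, p_y=16.85, M=179: x* = 0.75·179/1 = 134.25, y* = 2.6558.
Utility at the optimum: U(134.25, 2.6558) = 15.6759.

V = 15.6759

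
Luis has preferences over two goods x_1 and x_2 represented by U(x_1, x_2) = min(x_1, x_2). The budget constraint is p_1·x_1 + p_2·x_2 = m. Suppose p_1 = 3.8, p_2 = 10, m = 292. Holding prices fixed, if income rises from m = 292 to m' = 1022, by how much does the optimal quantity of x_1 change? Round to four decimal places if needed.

Here 3.8 + 10 = 13.8, giving x_1* = 21.1594.
At m' = 1022: x_1* = 74.058. Change: 74.058 − 21.1594 = 52.8986.

Δx_1* = 52.8986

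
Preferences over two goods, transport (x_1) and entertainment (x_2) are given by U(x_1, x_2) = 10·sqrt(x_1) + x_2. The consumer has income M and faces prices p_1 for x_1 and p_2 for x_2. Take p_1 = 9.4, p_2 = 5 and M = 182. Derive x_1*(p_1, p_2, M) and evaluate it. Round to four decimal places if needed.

x_1* = 7.0733

Set MRS = p_1/p_2: 5·x_1^(−1/2) = p_1/p_2.
Thus x_1* = (5·p_2/p_1)² — independent of M — with the rest of income spent on x_2.
Plugging in: x_1* = (5·5/9.4)² = 7.0733.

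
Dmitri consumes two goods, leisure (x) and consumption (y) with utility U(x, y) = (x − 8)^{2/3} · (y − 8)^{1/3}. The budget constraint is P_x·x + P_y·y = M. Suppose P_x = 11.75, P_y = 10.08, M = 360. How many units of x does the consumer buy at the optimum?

x* = 18.5169

Discretionary income = 360 − 8·11.75 − 8·10.08 = 185.36; x* = 8 + 2/3·185.36/11.75 = 18.5169.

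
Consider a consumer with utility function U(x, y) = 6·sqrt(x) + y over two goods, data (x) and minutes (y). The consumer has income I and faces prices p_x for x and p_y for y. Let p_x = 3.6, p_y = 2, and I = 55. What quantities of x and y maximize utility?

Thus x* = (3·p_y/p_x)² — independent of I — with the rest of income spent on y.
Plugging in: x* = (3·2/3.6)² = 2.7778, y* = 22.5.

x* = 2.7778, y* = 22.5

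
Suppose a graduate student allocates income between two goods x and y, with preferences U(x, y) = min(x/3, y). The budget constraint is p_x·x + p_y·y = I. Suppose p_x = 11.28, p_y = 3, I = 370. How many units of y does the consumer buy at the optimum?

y* = 10.0434

With perfect complements, no substitution: consume in ratio x:y = 3:1.
Budget: p_x·x + p_y·(1/3)·x = I, so (3·p_x + p_y)·x = 3·I.
Demand: x*(p_x,p_y,I) = 3·I/(3·p_x + p_y), y* = I/(3·p_x + p_y).
Here 3·11.28 + 3 = 36.84, giving y* = 10.0434.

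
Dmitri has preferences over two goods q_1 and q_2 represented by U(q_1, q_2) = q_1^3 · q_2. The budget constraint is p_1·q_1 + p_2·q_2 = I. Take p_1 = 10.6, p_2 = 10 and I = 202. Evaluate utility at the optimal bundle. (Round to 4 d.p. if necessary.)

The MRS is 3·q_2/q_1. Set MRS = p_1/p_2.
So 3·p_2·q_2 = p_1·q_1; combined with the budget, a share 0.75 of income goes to q_1.
Demand: q_1*(p_1,p_2,I) = 0.75·I/p_1 and q_2* = 0.25·I/p_2.
At p_1=10.6, p_2=10, I=202: q_1* = 0.75·202/10.6 = 14.2925, q_2* = 5.05.
Utility at the optimum: U(14.2925, 5.05) = 14743.8764.

V = 14743.8764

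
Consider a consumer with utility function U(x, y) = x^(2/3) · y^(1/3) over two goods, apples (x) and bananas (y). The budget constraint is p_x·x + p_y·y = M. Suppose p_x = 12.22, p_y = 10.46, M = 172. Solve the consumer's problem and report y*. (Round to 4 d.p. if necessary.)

y* = 5.4812

Demand: x*(p_x,p_y,M) = 2/3·M/p_x and y* = 1/3·M/p_y.
At p_x=12.22, p_y=10.46, M=172: y* = 1/3·172/10.46 = 5.4812.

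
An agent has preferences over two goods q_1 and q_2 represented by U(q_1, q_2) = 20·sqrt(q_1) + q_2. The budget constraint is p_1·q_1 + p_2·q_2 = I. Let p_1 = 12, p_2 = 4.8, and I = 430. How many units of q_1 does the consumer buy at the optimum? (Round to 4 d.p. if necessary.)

MU_q_1 = 10/√q_1, MU_q_2 = 1. Tangency: 10/√q_1 = p_1/p_2.
Solve: √q_1 = 10·p_2/p_1, so q_1*(p_1,p_2) = (10·p_2/p_1)², and q_2* = (I − p_1·q_1*)/p_2.
Plugging in: q_1* = (10·4.8/12)² = 16.

q_1* = 16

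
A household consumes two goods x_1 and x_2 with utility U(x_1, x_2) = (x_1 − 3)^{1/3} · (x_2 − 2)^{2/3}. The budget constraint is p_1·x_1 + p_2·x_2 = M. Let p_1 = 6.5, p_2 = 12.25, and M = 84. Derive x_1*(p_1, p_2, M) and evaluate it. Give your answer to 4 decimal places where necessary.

This is Cobb-Douglas in (x_1−3, x_2−2): tangency gives 1/3·p_2·(x_2−2) = 2/3·p_1·(x_1−3).
After buying the subsistence bundle (3, 2), a share 1/3 of the remaining income goes to x_1: x_1* = 3 + 1/3·(M − 3p_1 − 2p_2)/p_1.
Discretionary income = 84 − 3·6.5 − 2·12.25 = 40; x_1* = 3 + 1/3·40/6.5 = 5.0513.

x_1* = 5.0513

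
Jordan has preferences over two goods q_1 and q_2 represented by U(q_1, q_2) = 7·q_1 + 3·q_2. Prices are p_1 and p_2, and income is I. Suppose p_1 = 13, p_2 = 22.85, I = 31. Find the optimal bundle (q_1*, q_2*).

q_1* = 2.3846, q_2* = 0

Linear utility — the consumer picks whichever good has higher MU/price: 7/13 = 0.5385 vs 3/22.85 = 0.1313.
q_1 gives more utility per dollar, so spend all income on q_1: q_1* = I/p_1, q_2* = 0.
Numerically: q_1* = 2.3846, q_2* = 0.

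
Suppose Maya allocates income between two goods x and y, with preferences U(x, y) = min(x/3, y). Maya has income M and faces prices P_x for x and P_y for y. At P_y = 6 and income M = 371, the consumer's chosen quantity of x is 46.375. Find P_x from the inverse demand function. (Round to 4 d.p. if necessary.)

P_x = 6

With perfect complements, no substitution: consume in ratio x:y = 3:1.
Budget: P_x·x + P_y·(1/3)·x = M, so (3·P_x + P_y)·x = 3·M.
Demand: x*(P_x,P_y,M) = 3·M/(3·P_x + P_y), y* = M/(3·P_x + P_y).
Set x* = 46.375 in the demand function and solve for P_x: P_x = 6.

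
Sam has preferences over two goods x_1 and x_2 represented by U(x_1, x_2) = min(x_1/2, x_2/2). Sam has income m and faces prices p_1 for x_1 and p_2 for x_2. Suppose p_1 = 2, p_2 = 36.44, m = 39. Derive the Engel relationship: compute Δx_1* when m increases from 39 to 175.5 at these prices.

With perfect complements, no substitution: consume in ratio x_1:x_2 = 2:2.
Budget: p_1·x_1 + p_2·x_1 = m, so (2·p_1 + 2·p_2)·x_1 = 2·m.
Demand: x_1*(p_1,p_2,m) = 2·m/(2·p_1 + 2·p_2), x_2* = 2·m/(2·p_1 + 2·p_2).
Here 2·2 + 2·36.44 = 76.88, giving x_1* = 1.0146.
At m' = 175.5: x_1* = 4.5656. Change: 4.5656 − 1.0146 = 3.551.

Δx_1* = 3.551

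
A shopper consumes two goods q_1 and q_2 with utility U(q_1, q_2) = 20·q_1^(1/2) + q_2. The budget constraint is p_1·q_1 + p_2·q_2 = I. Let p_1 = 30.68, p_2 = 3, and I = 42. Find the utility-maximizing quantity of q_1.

Set MRS = p_1/p_2: 10·q_1^(−1/2) = p_1/p_2.
Thus q_1* = (10·p_2/p_1)² — independent of I — with the rest of income spent on q_2.
Plugging in: q_1* = (10·3/30.68)² = 0.9562.

q_1* = 0.9562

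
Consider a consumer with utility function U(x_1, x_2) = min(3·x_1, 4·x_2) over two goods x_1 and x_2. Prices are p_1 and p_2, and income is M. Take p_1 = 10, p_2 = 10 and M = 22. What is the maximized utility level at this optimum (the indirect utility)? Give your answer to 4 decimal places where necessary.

V = 3.7714

Leontief preferences: the optimum is at the kink where x_1/4 = x_2/3, i.e. x_2 = (3/4)·x_1.
Budget: p_1·x_1 + p_2·(3/4)·x_1 = M, so (4·p_1 + 3·p_2)·x_1 = 4·M.
Demand: x_1*(p_1,p_2,M) = 4·M/(4·p_1 + 3·p_2), x_2* = 3·M/(4·p_1 + 3·p_2).
Here 4·10 + 3·10 = 70, giving x_1* = 1.2571 and x_2* = 0.9429.
Utility at the optimum: U(1.2571, 0.9429) = 3.7714.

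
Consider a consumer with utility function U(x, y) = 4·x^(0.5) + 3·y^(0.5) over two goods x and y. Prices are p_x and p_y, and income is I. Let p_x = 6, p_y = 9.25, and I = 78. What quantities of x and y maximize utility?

x* = 9.5248, y* = 2.2542

From the CES first-order condition, (4/3)·(y/x)^(0.5) = p_x/p_y.
Hence y/x = ((3/4)·p_x/p_y)^(1/(0.5)), i.e. raised to the 2 power.
With the ratio pinned down, the budget gives x* = I/(p_x + p_y·(y/x)) and y* = (y/x)·x*.
Numerically y/x = 0.236669, so x* = 78/(6 + 9.25·0.236669) = 9.5248 and y* = 0.236669·9.5248 = 2.2542.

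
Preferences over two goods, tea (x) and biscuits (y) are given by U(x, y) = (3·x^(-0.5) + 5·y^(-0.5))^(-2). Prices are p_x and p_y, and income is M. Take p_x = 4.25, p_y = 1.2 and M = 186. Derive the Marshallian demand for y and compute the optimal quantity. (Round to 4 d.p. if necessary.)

MU_x ∝ 3·x^(-1.5), MU_y ∝ 5·y^(-1.5), so MRS = (3/5)·(y/x)^(1.5) = p_x/p_y.
Hence y/x = ((5/3)·p_x/p_y)^(1/(1.5)), i.e. raised to the 2/3 power.
Substitute y = (y/x)·x into the budget: x* = M/(p_x + p_y·(y/x)).
Numerically y/x = 3.266161, so x* = 186/(4.25 + 1.2·3.266161) = 22.7679 and y* = 3.266161·22.7679 = 74.3637.

y* = 74.3637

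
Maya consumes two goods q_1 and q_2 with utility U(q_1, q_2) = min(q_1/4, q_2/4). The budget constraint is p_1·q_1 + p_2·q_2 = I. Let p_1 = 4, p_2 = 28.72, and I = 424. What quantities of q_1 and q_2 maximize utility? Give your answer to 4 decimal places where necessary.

q_1* = 12.9584, q_2* = 12.9584

Leontief preferences: the optimum is at the kink where q_1/4 = q_2/4, i.e. q_2 = q_1.
Budget: p_1·q_1 + p_2·q_1 = I, so (4·p_1 + 4·p_2)·q_1 = 4·I.
Demand: q_1*(p_1,p_2,I) = 4·I/(4·p_1 + 4·p_2), q_2* = 4·I/(4·p_1 + 4·p_2).
Here 4·4 + 4·28.72 = 130.88, giving q_1* = 12.9584 and q_2* = 12.9584.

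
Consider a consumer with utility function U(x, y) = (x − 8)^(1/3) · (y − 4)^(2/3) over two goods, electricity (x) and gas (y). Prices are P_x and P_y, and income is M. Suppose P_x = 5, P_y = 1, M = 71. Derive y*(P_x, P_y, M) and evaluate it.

y* = 22

Let x' = x−8, y' = y−4. MRS = (1/2)·y'/x' = P_x/P_y.
After buying the subsistence bundle (8, 4), a share 1/3 of the remaining income goes to x: x* = 8 + 1/3·(M − 8P_x − 4P_y)/P_x.
Discretionary income = 71 − 8·5 − 4·1 = 27; y* = 4 + 2/3·27/1 = 22.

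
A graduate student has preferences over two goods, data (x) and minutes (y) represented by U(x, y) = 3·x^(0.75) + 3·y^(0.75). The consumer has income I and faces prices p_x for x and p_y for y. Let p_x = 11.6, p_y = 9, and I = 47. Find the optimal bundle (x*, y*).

Substitute y = (y/x)·x into the budget: x* = I/(p_x + p_y·(y/x)).
Numerically y/x = 2.7597, so x* = 47/(11.6 + 9·2.7597) = 1.2899 and y* = 2.7597·1.2899 = 3.5597.

x* = 1.2899, y* = 3.5597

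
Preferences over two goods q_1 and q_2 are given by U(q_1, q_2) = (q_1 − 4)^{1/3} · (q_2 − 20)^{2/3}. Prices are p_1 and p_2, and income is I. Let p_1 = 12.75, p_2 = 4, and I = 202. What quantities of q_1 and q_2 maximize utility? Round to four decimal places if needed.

Let q_1' = q_1−4, q_2' = q_2−20. MRS = (1/2)·q_2'/q_1' = p_1/p_2.
After buying the subsistence bundle (4, 20), a share 1/3 of the remaining income goes to q_1: q_1* = 4 + 1/3·(I − 4p_1 − 20p_2)/p_1.
Discretionary income = 202 − 4·12.75 − 20·4 = 71; q_1* = 4 + 1/3·71/12.75 = 5.8562; q_2* = 20 + 2/3·71/4 = 31.8333.

q_1* = 5.8562, q_2* = 31.8333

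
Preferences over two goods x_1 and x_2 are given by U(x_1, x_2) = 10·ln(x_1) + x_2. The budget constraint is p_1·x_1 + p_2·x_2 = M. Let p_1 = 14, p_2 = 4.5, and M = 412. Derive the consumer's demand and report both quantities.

MU_x_1 = 10/x_1, MU_x_2 = 1. Tangency: 10/x_1 = p_1/p_2.
So x_1*(p_1,p_2) = 10·p_2/p_1, independent of income; and x_2* = (M − 10·p_2)/p_2.
At the given prices: x_1* = 10·4.5/14 = 3.2143, and x_2* = 81.5556.

x_1* = 3.2143, x_2* = 81.5556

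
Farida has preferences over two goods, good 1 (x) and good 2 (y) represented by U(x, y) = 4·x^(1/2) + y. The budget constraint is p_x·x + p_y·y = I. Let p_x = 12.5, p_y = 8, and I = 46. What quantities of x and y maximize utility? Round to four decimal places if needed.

Set MRS = p_x/p_y: 2·x^(−1/2) = p_x/p_y.
Thus x* = (2·p_y/p_x)² — independent of I — with the rest of income spent on y.
Plugging in: x* = (2·8/12.5)² = 1.6384, y* = 3.19.

x* = 1.6384, y* = 3.19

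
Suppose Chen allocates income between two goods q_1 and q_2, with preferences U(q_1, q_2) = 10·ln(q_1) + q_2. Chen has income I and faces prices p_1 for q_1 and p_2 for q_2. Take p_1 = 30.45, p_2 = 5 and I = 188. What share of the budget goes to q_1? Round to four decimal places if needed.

Set MRS = p_1/p_2: (10/q_1)/1 = p_1/p_2.
So q_1*(p_1,p_2) = 10·p_2/p_1, independent of income; and q_2* = (I − 10·p_2)/p_2.
At the given prices: q_1* = 10·5/30.45 = 1.642, and q_2* = 27.6.
Expenditure on q_1: 30.45·1.642 = 50; share = 0.266.

share on q_1 = 0.266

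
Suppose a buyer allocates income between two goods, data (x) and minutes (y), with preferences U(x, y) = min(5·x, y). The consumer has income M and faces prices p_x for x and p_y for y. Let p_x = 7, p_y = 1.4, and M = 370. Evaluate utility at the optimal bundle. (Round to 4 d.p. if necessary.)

Demand: x*(p_x,p_y,M) = M/(p_x + 5·p_y), y* = 5·M/(p_x + 5·p_y).
Here 7 + 5·1.4 = 14, giving x* = 26.4286 and y* = 132.1429.
Utility at the optimum: U(26.4286, 132.1429) = 132.1429.

V = 132.1429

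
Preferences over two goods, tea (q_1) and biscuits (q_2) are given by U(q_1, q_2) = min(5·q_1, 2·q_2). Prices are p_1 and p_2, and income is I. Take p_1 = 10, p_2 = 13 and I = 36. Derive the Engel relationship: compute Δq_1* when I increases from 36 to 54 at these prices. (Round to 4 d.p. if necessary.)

Here 2·10 + 5·13 = 85, giving q_1* = 0.8471.
At I' = 54: q_1* = 1.2706. Change: 1.2706 − 0.8471 = 0.4235.

Δq_1* = 0.4235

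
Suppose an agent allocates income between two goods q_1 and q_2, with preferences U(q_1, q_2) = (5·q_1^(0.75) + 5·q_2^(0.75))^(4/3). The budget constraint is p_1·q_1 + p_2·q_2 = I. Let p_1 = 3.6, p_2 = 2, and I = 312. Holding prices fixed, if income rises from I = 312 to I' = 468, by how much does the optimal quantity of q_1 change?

Δq_1* = 6.3427

From the CES first-order condition, (q_2/q_1)^(0.25) = p_1/p_2.
Solve for the ratio: q_2/q_1 = [p_1/p_2]^(4).
With the ratio pinned down, the budget gives q_1* = I/(p_1 + p_2·(q_2/q_1)) and q_2* = (q_2/q_1)·q_1*.
Numerically q_2/q_1 = 10.4976, so q_1* = 312/(3.6 + 2·10.4976) = 12.6854.
At I' = 468: q_1* = 19.0281. Change: 19.0281 − 12.6854 = 6.3427.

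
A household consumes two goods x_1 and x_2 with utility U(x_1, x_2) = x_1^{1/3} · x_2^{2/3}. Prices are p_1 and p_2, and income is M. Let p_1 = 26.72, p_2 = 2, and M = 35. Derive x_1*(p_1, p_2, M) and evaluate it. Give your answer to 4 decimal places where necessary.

x_1* = 0.4366

The MRS is (1/2)·x_2/x_1. Set MRS = p_1/p_2.
So 1/3·p_2·x_2 = 2/3·p_1·x_1; combined with the budget, a share 1/3 of income goes to x_1.
Demand: x_1*(p_1,p_2,M) = 1/3·M/p_1 and x_2* = 2/3·M/p_2.
At p_1=26.72, p_2=2, M=35: x_1* = 1/3·35/26.72 = 0.4366.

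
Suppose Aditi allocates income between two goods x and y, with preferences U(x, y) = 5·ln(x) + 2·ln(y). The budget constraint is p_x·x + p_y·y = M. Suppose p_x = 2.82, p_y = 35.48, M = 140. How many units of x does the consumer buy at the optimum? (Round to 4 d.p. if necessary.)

x* = 35.461

The MRS is (5/2)·y/x. Set MRS = p_x/p_y.
Rearranging, p_y·y = (2/5)·p_x·x. Substituting into the budget gives p_x·x·(1 + (2/5)) = M.
Demand: x*(p_x,p_y,M) = 5/7·M/p_x and y* = 2/7·M/p_y.
At p_x=2.82, p_y=35.48, M=140: x* = 5/7·140/2.82 = 35.461.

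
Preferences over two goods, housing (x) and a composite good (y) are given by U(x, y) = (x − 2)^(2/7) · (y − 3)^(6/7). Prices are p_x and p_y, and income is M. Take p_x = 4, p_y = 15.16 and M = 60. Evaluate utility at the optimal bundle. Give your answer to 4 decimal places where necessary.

Discretionary income = 60 − 2·4 − 3·15.16 = 6.52; x* = 2 + 0.25·6.52/4 = 2.4075; y* = 3 + 0.75·6.52/15.16 = 3.3226.
Utility at the optimum: U(2.4075, 3.3226) = 0.2934.

V = 0.2934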